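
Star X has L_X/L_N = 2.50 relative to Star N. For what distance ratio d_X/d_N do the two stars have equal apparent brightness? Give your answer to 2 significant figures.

Equal flux requires L_X/d_X² = L_N/d_N², so d_X/d_N = √(L_X/L_N)
= √(2.50) = 1.581.

1.6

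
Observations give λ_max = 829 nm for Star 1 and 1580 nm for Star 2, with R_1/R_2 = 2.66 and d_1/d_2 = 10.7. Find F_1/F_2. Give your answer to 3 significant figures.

Wien's law: T_1/T_2 = λ_2/λ_1 = 1580/829 = 1.906.
L_1/L_2 = (R_1/R_2)²(T_1/T_2)⁴ = (2.66)²(1.906)⁴ = 93.36.
F_1/F_2 = (L_1/L_2)/(d_1/d_2)² = 93.36/(10.7)² = 0.8155.

0.815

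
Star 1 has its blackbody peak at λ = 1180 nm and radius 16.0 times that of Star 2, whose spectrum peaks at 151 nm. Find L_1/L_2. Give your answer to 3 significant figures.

Wien's law gives T ∝ 1/λ_max, so T_1/T_2 = λ_2/λ_1 = 151/1180 = 0.1280.
Then L ∝ R²T⁴ gives L_1/L_2 = (16.0)² × (0.1280)⁴ = 256.0 × 2.682×10^-4 = 0.06865.

0.0686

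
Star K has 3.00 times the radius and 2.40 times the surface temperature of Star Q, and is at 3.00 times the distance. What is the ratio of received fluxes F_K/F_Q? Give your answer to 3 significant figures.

L_K/L_Q = (R_K/R_Q)²(T_K/T_Q)⁴ = (3.00)² × (2.40)⁴ = 298.6.
F_K/F_Q = (L_K/L_Q)/(d_K/d_Q)² = 298.6 / (3.00)² = 33.18.

33.2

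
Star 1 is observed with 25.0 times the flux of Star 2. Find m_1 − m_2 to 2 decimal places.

-3.49

m_1 − m_2 = −2.5 log₁₀(F_1/F_2) = −2.5 log₁₀(25.0) = −2.5 × (1.398) = -3.495.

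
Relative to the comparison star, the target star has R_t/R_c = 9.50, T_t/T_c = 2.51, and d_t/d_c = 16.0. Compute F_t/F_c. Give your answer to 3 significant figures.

L_t/L_c = (R_t/R_c)²(T_t/T_c)⁴ = (9.50)² × (2.51)⁴ = 3582.
F_t/F_c = (L_t/L_c)/(d_t/d_c)² = 3582 / (16.0)² = 13.99.

14.0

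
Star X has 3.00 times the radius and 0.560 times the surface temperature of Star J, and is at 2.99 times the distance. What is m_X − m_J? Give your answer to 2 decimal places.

L_X/L_J = (3.00)²(0.560)⁴ = 0.8851.
F_X/F_J = (L_X/L_J)/(d_X/d_J)² = 0.8851/8.940 = 0.09900.
m_X − m_J = −2.5 log₁₀(0.09900) = 2.51.

2.51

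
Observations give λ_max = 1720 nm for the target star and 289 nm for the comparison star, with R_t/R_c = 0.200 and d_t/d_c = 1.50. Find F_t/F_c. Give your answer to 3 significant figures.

Wien's law: T_t/T_c = λ_c/λ_t = 289/1720 = 0.1680.
L_t/L_c = (R_t/R_c)²(T_t/T_c)⁴ = (0.200)²(0.1680)⁴ = 3.188×10^-5.
F_t/F_c = (L_t/L_c)/(d_t/d_c)² = 3.188×10^-5/(1.50)² = 1.417×10^-5.

1.42×10^-5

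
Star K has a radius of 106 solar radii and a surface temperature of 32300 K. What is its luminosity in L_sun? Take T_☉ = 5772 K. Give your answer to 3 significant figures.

L/L_☉ = (R/R_☉)² (T/T_☉)⁴ = (106)² × (32300/5772)⁴
       = 1.124×10^4 × (5.596)⁴ = 1.124×10^4 × 980.6 = 1.102×10^7.

1.10×10^7 L_sun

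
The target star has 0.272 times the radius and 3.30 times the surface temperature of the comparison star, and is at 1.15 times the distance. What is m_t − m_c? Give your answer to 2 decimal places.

L_t/L_c = (0.272)²(3.30)⁴ = 8.774.
F_t/F_c = (L_t/L_c)/(d_t/d_c)² = 8.774/1.322 = 6.634.
m_t − m_c = −2.5 log₁₀(6.634) = -2.05.

-2.05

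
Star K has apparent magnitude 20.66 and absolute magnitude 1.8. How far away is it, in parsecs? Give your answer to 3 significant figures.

5.92×10^4 pc

m − M = 5 log₁₀(d/10 pc)
20.66 − (1.8) = 18.86 = 5 log₁₀(d/10)
d = 10 × 10^(18.86/5) = 10 × 10^3.772 = 5.916×10^4 pc.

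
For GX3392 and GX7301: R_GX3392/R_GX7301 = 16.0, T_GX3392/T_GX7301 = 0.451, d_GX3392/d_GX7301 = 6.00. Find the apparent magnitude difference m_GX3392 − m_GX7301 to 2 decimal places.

L_GX3392/L_GX7301 = (16.0)²(0.451)⁴ = 10.59.
F_GX3392/F_GX7301 = (L_GX3392/L_GX7301)/(d_GX3392/d_GX7301)² = 10.59/36.00 = 0.2942.
m_GX3392 − m_GX7301 = −2.5 log₁₀(0.2942) = 1.33.

1.33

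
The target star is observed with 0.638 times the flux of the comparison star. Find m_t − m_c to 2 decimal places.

0.49

m_t − m_c = −2.5 log₁₀(F_t/F_c) = −2.5 log₁₀(0.638) = −2.5 × (-0.195) = 0.488.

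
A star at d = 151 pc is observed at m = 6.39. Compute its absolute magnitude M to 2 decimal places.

M = m − 5 log₁₀(d/10 pc) = 6.39 − 5 log₁₀(151/10)
  = 6.39 − 5 × 1.179 = 6.39 − 5.89 = 0.50.

0.50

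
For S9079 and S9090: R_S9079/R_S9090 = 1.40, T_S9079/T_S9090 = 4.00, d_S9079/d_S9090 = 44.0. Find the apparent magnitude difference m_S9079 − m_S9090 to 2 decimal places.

L_S9079/L_S9090 = (1.40)²(4.00)⁴ = 501.8.
F_S9079/F_S9090 = (L_S9079/L_S9090)/(d_S9079/d_S9090)² = 501.8/1936 = 0.2592.
m_S9079 − m_S9090 = −2.5 log₁₀(0.2592) = 1.47.

1.47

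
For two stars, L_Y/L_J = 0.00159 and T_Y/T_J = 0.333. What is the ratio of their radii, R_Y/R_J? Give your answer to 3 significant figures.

0.360

L ∝ R²T⁴ gives R ∝ √L / T², so
R_Y/R_J = √(0.00159) / (0.333)² = 0.03987 / 0.1109 = 0.3596.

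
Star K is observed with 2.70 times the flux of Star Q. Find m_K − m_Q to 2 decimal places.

m_K − m_Q = −2.5 log₁₀(F_K/F_Q) = −2.5 log₁₀(2.70) = −2.5 × (0.431) = -1.078.

-1.08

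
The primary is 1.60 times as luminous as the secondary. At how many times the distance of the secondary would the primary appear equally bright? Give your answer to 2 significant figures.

Equal flux requires L_p/d_p² = L_s/d_s², so d_p/d_s = √(L_p/L_s)
= √(1.60) = 1.265.

1.3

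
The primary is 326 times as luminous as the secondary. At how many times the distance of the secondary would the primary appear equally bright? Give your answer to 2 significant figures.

18

Equal flux requires L_p/d_p² = L_s/d_s², so d_p/d_s = √(L_p/L_s)
= √(326) = 18.06.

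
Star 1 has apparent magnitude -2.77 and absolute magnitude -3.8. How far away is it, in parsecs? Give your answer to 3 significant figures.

m − M = 5 log₁₀(d/10 pc)
-2.77 − (-3.8) = 1.03 = 5 log₁₀(d/10)
d = 10 × 10^(1.03/5) = 10 × 10^0.206 = 16.07 pc.

16.1 pc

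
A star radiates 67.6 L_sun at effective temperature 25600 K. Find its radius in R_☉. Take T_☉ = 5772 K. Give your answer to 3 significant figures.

0.418 R_☉

R/R_☉ = √(L/L_☉) / (T/T_☉)² = √(67.6) / (4.435)²
       = 8.222 / 19.67 = 0.4180.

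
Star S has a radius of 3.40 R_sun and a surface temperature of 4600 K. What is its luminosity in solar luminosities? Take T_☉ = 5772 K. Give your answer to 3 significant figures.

4.66 solar luminosities

L/L_☉ = (R/R_☉)² (T/T_☉)⁴ = (3.40)² × (4600/5772)⁴
       = 11.56 × (0.7970)⁴ = 11.56 × 0.4034 = 4.663.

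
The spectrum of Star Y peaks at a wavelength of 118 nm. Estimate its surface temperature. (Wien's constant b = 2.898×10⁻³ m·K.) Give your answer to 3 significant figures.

2.46×10^4 K

T = b/λ_max = 2.898×10⁻³ / (118×10⁻⁹) = 2.456×10^4 K.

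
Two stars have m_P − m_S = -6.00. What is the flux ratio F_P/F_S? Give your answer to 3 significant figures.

251

F_P/F_S = 10^(−(m_P − m_S)/2.5) = 10^(6.00/2.5) = 10^2.400 = 251.2.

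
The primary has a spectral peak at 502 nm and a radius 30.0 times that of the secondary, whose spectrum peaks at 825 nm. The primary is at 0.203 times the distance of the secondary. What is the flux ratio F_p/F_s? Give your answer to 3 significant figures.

1.59×10^5

Wien's law: T_p/T_s = λ_s/λ_p = 825/502 = 1.643.
L_p/L_s = (R_p/R_s)²(T_p/T_s)⁴ = (30.0)²(1.643)⁴ = 6565.
F_p/F_s = (L_p/L_s)/(d_p/d_s)² = 6565/(0.203)² = 1.593×10^5.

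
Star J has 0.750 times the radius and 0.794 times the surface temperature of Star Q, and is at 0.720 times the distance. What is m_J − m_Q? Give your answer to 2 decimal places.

0.91

L_J/L_Q = (0.750)²(0.794)⁴ = 0.2236.
F_J/F_Q = (L_J/L_Q)/(d_J/d_Q)² = 0.2236/0.5184 = 0.4313.
m_J − m_Q = −2.5 log₁₀(0.4313) = 0.91.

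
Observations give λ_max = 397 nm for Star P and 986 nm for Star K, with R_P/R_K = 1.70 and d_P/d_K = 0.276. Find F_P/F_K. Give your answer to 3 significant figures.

Wien's law: T_P/T_K = λ_K/λ_P = 986/397 = 2.484.
L_P/L_K = (R_P/R_K)²(T_P/T_K)⁴ = (1.70)²(2.484)⁴ = 110.0.
F_P/F_K = (L_P/L_K)/(d_P/d_K)² = 110.0/(0.276)² = 1444.

1.44×10^3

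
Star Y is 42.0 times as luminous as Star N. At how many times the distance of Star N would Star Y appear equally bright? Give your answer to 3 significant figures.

Equal flux requires L_Y/d_Y² = L_N/d_N², so d_Y/d_N = √(L_Y/L_N)
= √(42.0) = 6.481.

6.48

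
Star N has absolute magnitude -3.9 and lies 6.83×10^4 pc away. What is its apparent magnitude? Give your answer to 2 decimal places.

m = M + 5 log₁₀(d/10 pc) = -3.9 + 5 log₁₀(6.83×10^4/10)
  = -3.9 + 5 × 3.834 = -3.9 + 19.17 = 15.27.

15.27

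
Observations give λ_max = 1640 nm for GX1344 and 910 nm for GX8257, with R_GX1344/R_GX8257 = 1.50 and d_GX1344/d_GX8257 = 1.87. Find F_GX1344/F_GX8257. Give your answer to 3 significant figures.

0.0610

Wien's law: T_GX1344/T_GX8257 = λ_GX8257/λ_GX1344 = 910/1640 = 0.5549.
L_GX1344/L_GX8257 = (R_GX1344/R_GX8257)²(T_GX1344/T_GX8257)⁴ = (1.50)²(0.5549)⁴ = 0.2133.
F_GX1344/F_GX8257 = (L_GX1344/L_GX8257)/(d_GX1344/d_GX8257)² = 0.2133/(1.87)² = 0.06099.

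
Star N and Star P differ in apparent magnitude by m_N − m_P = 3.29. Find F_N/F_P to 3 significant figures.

F_N/F_P = 10^(−(m_N − m_P)/2.5) = 10^(-3.29/2.5) = 10^-1.316 = 0.04831.

0.0483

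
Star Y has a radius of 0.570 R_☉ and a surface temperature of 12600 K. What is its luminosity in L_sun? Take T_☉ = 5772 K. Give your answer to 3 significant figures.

7.38 L_sun

L/L_☉ = (R/R_☉)² (T/T_☉)⁴ = (0.570)² × (12600/5772)⁴
       = 0.3249 × (2.183)⁴ = 0.3249 × 22.71 = 7.378.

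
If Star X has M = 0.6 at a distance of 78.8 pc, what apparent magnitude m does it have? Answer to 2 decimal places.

5.08

m = M + 5 log₁₀(d/10 pc) = 0.6 + 5 log₁₀(78.8/10)
  = 0.6 + 5 × 0.897 = 0.6 + 4.48 = 5.08.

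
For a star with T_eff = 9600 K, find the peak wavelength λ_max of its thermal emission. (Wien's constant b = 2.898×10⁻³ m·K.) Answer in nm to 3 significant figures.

302 nm

λ_max = b/T = 2.898×10⁻³ / 9600 = 3.02×10^-7 m = 301.9 nm.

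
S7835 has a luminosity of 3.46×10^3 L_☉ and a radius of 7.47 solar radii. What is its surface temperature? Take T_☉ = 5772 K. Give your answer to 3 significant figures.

T/T_☉ = (L/L_☉)^(1/4) / (R/R_☉)^(1/2)
T = 5772 × (3.46×10^3)^(1/4) / √(7.47) = 5772 × 7.670 / 2.733 = 1.620×10^4 K.

1.62×10^4 K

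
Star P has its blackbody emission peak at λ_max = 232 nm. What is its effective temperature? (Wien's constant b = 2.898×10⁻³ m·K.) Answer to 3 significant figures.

T = b/λ_max = 2.898×10⁻³ / (232×10⁻⁹) = 1.249×10^4 K.

1.25×10^4 K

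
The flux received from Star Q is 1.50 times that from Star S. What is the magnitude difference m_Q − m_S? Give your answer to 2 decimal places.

-0.44

m_Q − m_S = −2.5 log₁₀(F_Q/F_S) = −2.5 log₁₀(1.50) = −2.5 × (0.176) = -0.440.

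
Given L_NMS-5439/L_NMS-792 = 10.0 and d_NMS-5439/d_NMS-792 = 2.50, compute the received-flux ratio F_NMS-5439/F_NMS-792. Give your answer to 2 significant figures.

F = L/(4πd²), so F_NMS-5439/F_NMS-792 = (L_NMS-5439/L_NMS-792) / (d_NMS-5439/d_NMS-792)²
= 10.0 / (2.50)² = 10.0 / 6.250 = 1.600.

1.6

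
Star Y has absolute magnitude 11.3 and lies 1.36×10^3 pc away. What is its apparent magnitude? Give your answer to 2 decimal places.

m = M + 5 log₁₀(d/10 pc) = 11.3 + 5 log₁₀(1.36×10^3/10)
  = 11.3 + 5 × 2.134 = 11.3 + 10.67 = 21.97.

21.97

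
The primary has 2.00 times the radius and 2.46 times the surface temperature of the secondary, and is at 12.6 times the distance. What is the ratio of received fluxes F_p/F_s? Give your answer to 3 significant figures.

L_p/L_s = (R_p/R_s)²(T_p/T_s)⁴ = (2.00)² × (2.46)⁴ = 146.5.
F_p/F_s = (L_p/L_s)/(d_p/d_s)² = 146.5 / (12.6)² = 0.9227.

0.923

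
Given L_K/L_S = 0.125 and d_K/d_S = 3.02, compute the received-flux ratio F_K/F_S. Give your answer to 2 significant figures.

F = L/(4πd²), so F_K/F_S = (L_K/L_S) / (d_K/d_S)²
= 0.125 / (3.02)² = 0.125 / 9.120 = 0.01371.

0.014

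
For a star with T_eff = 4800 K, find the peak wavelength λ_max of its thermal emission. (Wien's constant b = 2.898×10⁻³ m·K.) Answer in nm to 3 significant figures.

604 nm

λ_max = b/T = 2.898×10⁻³ / 4800 = 6.04×10^-7 m = 603.8 nm.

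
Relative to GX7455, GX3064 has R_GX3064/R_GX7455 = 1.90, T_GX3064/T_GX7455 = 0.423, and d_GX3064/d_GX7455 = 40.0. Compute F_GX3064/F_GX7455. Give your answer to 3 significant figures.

L_GX3064/L_GX7455 = (R_GX3064/R_GX7455)²(T_GX3064/T_GX7455)⁴ = (1.90)² × (0.423)⁴ = 0.1156.
F_GX3064/F_GX7455 = (L_GX3064/L_GX7455)/(d_GX3064/d_GX7455)² = 0.1156 / (40.0)² = 7.224×10^-5.

7.22×10^-5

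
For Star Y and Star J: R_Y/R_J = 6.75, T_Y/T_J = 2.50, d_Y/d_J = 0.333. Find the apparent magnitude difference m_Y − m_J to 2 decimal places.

-10.51

L_Y/L_J = (6.75)²(2.50)⁴ = 1780.
F_Y/F_J = (L_Y/L_J)/(d_Y/d_J)² = 1780/0.1109 = 1.605×10^4.
m_Y − m_J = −2.5 log₁₀(1.605×10^4) = -10.51.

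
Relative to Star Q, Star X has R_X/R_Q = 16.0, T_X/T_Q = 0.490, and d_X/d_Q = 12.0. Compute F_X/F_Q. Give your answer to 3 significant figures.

L_X/L_Q = (R_X/R_Q)²(T_X/T_Q)⁴ = (16.0)² × (0.490)⁴ = 14.76.
F_X/F_Q = (L_X/L_Q)/(d_X/d_Q)² = 14.76 / (12.0)² = 0.1025.

0.102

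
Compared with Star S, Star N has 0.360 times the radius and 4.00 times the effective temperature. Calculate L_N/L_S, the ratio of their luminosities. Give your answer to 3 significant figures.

From the Stefan–Boltzmann law, L ∝ R²T⁴, so
L_N/L_S = (R_N/R_S)² (T_N/T_S)⁴ = (0.360)² × (4.00)⁴ = 0.1296 × 256.0 = 33.18.

33.2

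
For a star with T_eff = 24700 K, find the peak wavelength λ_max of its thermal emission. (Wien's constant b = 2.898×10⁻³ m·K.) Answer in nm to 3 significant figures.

117 nm

λ_max = b/T = 2.898×10⁻³ / 24700 = 1.17×10^-7 m = 117.3 nm.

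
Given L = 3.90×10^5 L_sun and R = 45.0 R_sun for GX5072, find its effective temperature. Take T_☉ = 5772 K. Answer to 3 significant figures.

T/T_☉ = (L/L_☉)^(1/4) / (R/R_☉)^(1/2)
T = 5772 × (3.90×10^5)^(1/4) / √(45.0) = 5772 × 24.99 / 6.708 = 2.150×10^4 K.

2.15×10^4 K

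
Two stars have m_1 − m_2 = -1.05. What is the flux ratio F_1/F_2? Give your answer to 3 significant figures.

F_1/F_2 = 10^(−(m_1 − m_2)/2.5) = 10^(1.05/2.5) = 10^0.420 = 2.630.

2.63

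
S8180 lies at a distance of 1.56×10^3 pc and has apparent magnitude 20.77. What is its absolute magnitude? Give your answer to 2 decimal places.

9.80

M = m − 5 log₁₀(d/10 pc) = 20.77 − 5 log₁₀(1.56×10^3/10)
  = 20.77 − 5 × 2.193 = 20.77 − 10.97 = 9.80.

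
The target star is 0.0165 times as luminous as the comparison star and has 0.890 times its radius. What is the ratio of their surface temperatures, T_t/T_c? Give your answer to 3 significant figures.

L ∝ R²T⁴ gives T ∝ (L/R²)^(1/4), so
T_t/T_c = (0.0165 / 0.890²)^(1/4) = (0.02083)^(1/4) = 0.3799.

0.380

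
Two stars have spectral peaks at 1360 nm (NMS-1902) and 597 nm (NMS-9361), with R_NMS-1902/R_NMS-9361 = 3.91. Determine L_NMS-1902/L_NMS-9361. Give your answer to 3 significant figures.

0.568

Wien's law gives T ∝ 1/λ_max, so T_NMS-1902/T_NMS-9361 = λ_NMS-9361/λ_NMS-1902 = 597/1360 = 0.4390.
Then L ∝ R²T⁴ gives L_NMS-1902/L_NMS-9361 = (3.91)² × (0.4390)⁴ = 15.29 × 0.03713 = 0.5677.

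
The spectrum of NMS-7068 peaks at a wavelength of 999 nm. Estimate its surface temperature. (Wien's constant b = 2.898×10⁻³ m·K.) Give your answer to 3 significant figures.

2.90×10^3 K

T = b/λ_max = 2.898×10⁻³ / (999×10⁻⁹) = 2901 K.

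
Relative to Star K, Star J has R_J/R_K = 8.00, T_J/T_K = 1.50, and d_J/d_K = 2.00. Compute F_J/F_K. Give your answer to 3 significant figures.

L_J/L_K = (R_J/R_K)²(T_J/T_K)⁴ = (8.00)² × (1.50)⁴ = 324.0.
F_J/F_K = (L_J/L_K)/(d_J/d_K)² = 324.0 / (2.00)² = 81.00.

81.0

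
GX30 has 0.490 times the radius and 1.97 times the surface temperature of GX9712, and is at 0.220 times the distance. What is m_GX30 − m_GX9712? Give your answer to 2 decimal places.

-4.68

L_GX30/L_GX9712 = (0.490)²(1.97)⁴ = 3.616.
F_GX30/F_GX9712 = (L_GX30/L_GX9712)/(d_GX30/d_GX9712)² = 3.616/0.04840 = 74.72.
m_GX30 − m_GX9712 = −2.5 log₁₀(74.72) = -4.68.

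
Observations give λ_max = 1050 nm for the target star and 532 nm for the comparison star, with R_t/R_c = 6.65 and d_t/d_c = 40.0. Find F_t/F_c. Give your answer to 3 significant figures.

0.00182

Wien's law: T_t/T_c = λ_c/λ_t = 532/1050 = 0.5067.
L_t/L_c = (R_t/R_c)²(T_t/T_c)⁴ = (6.65)²(0.5067)⁴ = 2.914.
F_t/F_c = (L_t/L_c)/(d_t/d_c)² = 2.914/(40.0)² = 0.001821.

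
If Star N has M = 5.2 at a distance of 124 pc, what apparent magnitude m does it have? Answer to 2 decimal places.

10.67

m = M + 5 log₁₀(d/10 pc) = 5.2 + 5 log₁₀(124/10)
  = 5.2 + 5 × 1.093 = 5.2 + 5.47 = 10.67.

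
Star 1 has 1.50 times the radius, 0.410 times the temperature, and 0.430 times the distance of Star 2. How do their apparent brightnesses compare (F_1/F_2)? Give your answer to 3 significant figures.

L_1/L_2 = (R_1/R_2)²(T_1/T_2)⁴ = (1.50)² × (0.410)⁴ = 0.06358.
F_1/F_2 = (L_1/L_2)/(d_1/d_2)² = 0.06358 / (0.430)² = 0.3439.

0.344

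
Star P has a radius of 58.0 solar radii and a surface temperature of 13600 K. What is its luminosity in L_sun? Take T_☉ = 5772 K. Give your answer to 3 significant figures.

1.04×10^5 L_sun

L/L_☉ = (R/R_☉)² (T/T_☉)⁴ = (58.0)² × (13600/5772)⁴
       = 3364 × (2.356)⁴ = 3364 × 30.82 = 1.037×10^5.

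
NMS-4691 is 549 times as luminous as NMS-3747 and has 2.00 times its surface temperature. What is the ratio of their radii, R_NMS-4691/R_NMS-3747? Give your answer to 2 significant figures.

L ∝ R²T⁴ gives R ∝ √L / T², so
R_NMS-4691/R_NMS-3747 = √(549) / (2.00)² = 23.43 / 4.000 = 5.858.

5.9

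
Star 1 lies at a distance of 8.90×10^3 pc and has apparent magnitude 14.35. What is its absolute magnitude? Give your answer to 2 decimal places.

-0.40

M = m − 5 log₁₀(d/10 pc) = 14.35 − 5 log₁₀(8.90×10^3/10)
  = 14.35 − 5 × 2.949 = 14.35 − 14.75 = -0.40.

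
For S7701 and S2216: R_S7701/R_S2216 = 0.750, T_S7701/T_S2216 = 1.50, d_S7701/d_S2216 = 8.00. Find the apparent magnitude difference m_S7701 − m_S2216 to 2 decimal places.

3.38

L_S7701/L_S2216 = (0.750)²(1.50)⁴ = 2.848.
F_S7701/F_S2216 = (L_S7701/L_S2216)/(d_S7701/d_S2216)² = 2.848/64.00 = 0.04449.
m_S7701 − m_S2216 = −2.5 log₁₀(0.04449) = 3.38.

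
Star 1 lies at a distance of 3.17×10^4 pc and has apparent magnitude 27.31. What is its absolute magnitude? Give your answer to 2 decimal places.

9.80

M = m − 5 log₁₀(d/10 pc) = 27.31 − 5 log₁₀(3.17×10^4/10)
  = 27.31 − 5 × 3.501 = 27.31 − 17.51 = 9.80.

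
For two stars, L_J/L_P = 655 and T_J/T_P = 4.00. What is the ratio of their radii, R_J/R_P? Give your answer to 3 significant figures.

L ∝ R²T⁴ gives R ∝ √L / T², so
R_J/R_P = √(655) / (4.00)² = 25.59 / 16.00 = 1.600.

1.60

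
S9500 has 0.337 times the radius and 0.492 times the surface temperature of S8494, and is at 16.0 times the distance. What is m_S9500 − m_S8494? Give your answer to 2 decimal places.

L_S9500/L_S8494 = (0.337)²(0.492)⁴ = 0.006655.
F_S9500/F_S8494 = (L_S9500/L_S8494)/(d_S9500/d_S8494)² = 0.006655/256.0 = 2.599×10^-5.
m_S9500 − m_S8494 = −2.5 log₁₀(2.599×10^-5) = 11.46.

11.46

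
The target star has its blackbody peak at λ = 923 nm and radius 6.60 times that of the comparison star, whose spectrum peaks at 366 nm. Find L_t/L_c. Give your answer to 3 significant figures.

Wien's law gives T ∝ 1/λ_max, so T_t/T_c = λ_c/λ_t = 366/923 = 0.3965.
Then L ∝ R²T⁴ gives L_t/L_c = (6.60)² × (0.3965)⁴ = 43.56 × 0.02472 = 1.077.

1.08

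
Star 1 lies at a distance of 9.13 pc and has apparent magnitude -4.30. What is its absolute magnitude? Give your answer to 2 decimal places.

-4.10

M = m − 5 log₁₀(d/10 pc) = -4.30 − 5 log₁₀(9.13/10)
  = -4.30 − 5 × -0.040 = -4.30 − -0.20 = -4.10.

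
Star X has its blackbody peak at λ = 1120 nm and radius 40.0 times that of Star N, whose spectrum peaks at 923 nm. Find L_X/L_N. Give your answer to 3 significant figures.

738

Wien's law gives T ∝ 1/λ_max, so T_X/T_N = λ_N/λ_X = 923/1120 = 0.8241.
Then L ∝ R²T⁴ gives L_X/L_N = (40.0)² × (0.8241)⁴ = 1600 × 0.4612 = 738.0.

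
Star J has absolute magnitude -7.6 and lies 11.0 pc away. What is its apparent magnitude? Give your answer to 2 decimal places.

-7.39

m = M + 5 log₁₀(d/10 pc) = -7.6 + 5 log₁₀(11.0/10)
  = -7.6 + 5 × 0.041 = -7.6 + 0.21 = -7.39.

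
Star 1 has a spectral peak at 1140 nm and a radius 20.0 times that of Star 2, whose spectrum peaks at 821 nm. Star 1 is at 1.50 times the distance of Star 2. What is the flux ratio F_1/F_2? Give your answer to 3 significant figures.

47.8

Wien's law: T_1/T_2 = λ_2/λ_1 = 821/1140 = 0.7202.
L_1/L_2 = (R_1/R_2)²(T_1/T_2)⁴ = (20.0)²(0.7202)⁴ = 107.6.
F_1/F_2 = (L_1/L_2)/(d_1/d_2)² = 107.6/(1.50)² = 47.82.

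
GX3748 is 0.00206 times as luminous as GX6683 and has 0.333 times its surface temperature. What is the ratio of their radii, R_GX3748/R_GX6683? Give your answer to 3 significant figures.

0.409

L ∝ R²T⁴ gives R ∝ √L / T², so
R_GX3748/R_GX6683 = √(0.00206) / (0.333)² = 0.04539 / 0.1109 = 0.4093.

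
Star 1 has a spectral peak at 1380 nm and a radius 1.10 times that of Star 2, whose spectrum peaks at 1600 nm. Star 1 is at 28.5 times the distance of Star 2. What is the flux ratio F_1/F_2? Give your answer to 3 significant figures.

Wien's law: T_1/T_2 = λ_2/λ_1 = 1600/1380 = 1.159.
L_1/L_2 = (R_1/R_2)²(T_1/T_2)⁴ = (1.10)²(1.159)⁴ = 2.186.
F_1/F_2 = (L_1/L_2)/(d_1/d_2)² = 2.186/(28.5)² = 0.002692.

0.00269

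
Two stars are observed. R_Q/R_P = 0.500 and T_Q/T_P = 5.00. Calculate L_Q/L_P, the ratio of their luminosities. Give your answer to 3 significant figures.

From the Stefan–Boltzmann law, L ∝ R²T⁴, so
L_Q/L_P = (R_Q/R_P)² (T_Q/T_P)⁴ = (0.500)² × (5.00)⁴ = 0.2500 × 625.0 = 156.2.

156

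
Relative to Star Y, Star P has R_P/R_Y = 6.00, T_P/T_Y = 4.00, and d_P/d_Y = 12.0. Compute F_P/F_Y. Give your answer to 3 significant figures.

64.0

L_P/L_Y = (R_P/R_Y)²(T_P/T_Y)⁴ = (6.00)² × (4.00)⁴ = 9216.
F_P/F_Y = (L_P/L_Y)/(d_P/d_Y)² = 9216 / (12.0)² = 64.00.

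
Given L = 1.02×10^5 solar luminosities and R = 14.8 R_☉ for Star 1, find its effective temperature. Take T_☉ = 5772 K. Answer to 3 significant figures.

T/T_☉ = (L/L_☉)^(1/4) / (R/R_☉)^(1/2)
T = 5772 × (1.02×10^5)^(1/4) / √(14.8) = 5772 × 17.87 / 3.847 = 2.681×10^4 K.

2.68×10^4 K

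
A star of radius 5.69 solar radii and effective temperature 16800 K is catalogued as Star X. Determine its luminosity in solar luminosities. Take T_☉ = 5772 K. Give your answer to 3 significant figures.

2.32×10^3 solar luminosities

L/L_☉ = (R/R_☉)² (T/T_☉)⁴ = (5.69)² × (16800/5772)⁴
       = 32.38 × (2.911)⁴ = 32.38 × 71.77 = 2324.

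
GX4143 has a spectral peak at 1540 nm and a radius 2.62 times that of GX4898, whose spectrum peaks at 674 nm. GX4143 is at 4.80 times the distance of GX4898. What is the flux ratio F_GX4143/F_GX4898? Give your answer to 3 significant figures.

Wien's law: T_GX4143/T_GX4898 = λ_GX4898/λ_GX4143 = 674/1540 = 0.4377.
L_GX4143/L_GX4898 = (R_GX4143/R_GX4898)²(T_GX4143/T_GX4898)⁴ = (2.62)²(0.4377)⁴ = 0.2519.
F_GX4143/F_GX4898 = (L_GX4143/L_GX4898)/(d_GX4143/d_GX4898)² = 0.2519/(4.80)² = 0.01093.

0.0109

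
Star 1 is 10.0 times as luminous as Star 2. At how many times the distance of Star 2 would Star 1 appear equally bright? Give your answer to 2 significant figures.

Equal flux requires L_1/d_1² = L_2/d_2², so d_1/d_2 = √(L_1/L_2)
= √(10.0) = 3.162.

3.2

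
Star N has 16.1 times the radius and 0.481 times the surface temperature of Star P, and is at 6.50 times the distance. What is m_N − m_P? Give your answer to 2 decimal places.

L_N/L_P = (16.1)²(0.481)⁴ = 13.87.
F_N/F_P = (L_N/L_P)/(d_N/d_P)² = 13.87/42.25 = 0.3284.
m_N − m_P = −2.5 log₁₀(0.3284) = 1.21.

1.21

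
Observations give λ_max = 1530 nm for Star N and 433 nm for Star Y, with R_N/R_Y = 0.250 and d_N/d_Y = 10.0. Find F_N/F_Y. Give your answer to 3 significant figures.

4.01×10^-6

Wien's law: T_N/T_Y = λ_Y/λ_N = 433/1530 = 0.2830.
L_N/L_Y = (R_N/R_Y)²(T_N/T_Y)⁴ = (0.250)²(0.2830)⁴ = 4.009×10^-4.
F_N/F_Y = (L_N/L_Y)/(d_N/d_Y)² = 4.009×10^-4/(10.0)² = 4.009×10^-6.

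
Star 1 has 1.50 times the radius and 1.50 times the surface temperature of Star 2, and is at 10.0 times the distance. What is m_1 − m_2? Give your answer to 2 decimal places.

2.36

L_1/L_2 = (1.50)²(1.50)⁴ = 11.39.
F_1/F_2 = (L_1/L_2)/(d_1/d_2)² = 11.39/100.0 = 0.1139.
m_1 − m_2 = −2.5 log₁₀(0.1139) = 2.36.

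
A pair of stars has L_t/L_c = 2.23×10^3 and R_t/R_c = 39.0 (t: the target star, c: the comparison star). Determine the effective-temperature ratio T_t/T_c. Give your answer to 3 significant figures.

1.10

L ∝ R²T⁴ gives T ∝ (L/R²)^(1/4), so
T_t/T_c = (2.23×10^3 / 39.0²)^(1/4) = (1.466)^(1/4) = 1.100.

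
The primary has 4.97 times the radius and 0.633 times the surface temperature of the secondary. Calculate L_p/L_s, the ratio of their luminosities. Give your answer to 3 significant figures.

3.97

From the Stefan–Boltzmann law, L ∝ R²T⁴, so
L_p/L_s = (R_p/R_s)² (T_p/T_s)⁴ = (4.97)² × (0.633)⁴ = 24.70 × 0.1606 = 3.966.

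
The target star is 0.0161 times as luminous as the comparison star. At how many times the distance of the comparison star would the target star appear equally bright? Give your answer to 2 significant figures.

Equal flux requires L_t/d_t² = L_c/d_c², so d_t/d_c = √(L_t/L_c)
= √(0.0161) = 0.1269.

0.13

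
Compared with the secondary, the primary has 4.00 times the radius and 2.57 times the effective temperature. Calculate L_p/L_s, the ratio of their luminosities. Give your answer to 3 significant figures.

From the Stefan–Boltzmann law, L ∝ R²T⁴, so
L_p/L_s = (R_p/R_s)² (T_p/T_s)⁴ = (4.00)² × (2.57)⁴ = 16.00 × 43.62 = 698.0.

698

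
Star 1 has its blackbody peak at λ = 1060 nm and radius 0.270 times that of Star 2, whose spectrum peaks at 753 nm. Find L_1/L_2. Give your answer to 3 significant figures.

Wien's law gives T ∝ 1/λ_max, so T_1/T_2 = λ_2/λ_1 = 753/1060 = 0.7104.
Then L ∝ R²T⁴ gives L_1/L_2 = (0.270)² × (0.7104)⁴ = 0.07290 × 0.2547 = 0.01856.

0.0186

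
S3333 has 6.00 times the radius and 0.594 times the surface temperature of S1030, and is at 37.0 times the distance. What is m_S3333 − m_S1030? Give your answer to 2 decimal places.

L_S3333/L_S1030 = (6.00)²(0.594)⁴ = 4.482.
F_S3333/F_S1030 = (L_S3333/L_S1030)/(d_S3333/d_S1030)² = 4.482/1369 = 0.003274.
m_S3333 − m_S1030 = −2.5 log₁₀(0.003274) = 6.21.

6.21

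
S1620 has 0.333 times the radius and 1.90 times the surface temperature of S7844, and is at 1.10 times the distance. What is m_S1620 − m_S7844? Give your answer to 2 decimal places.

-0.19

L_S1620/L_S7844 = (0.333)²(1.90)⁴ = 1.445.
F_S1620/F_S7844 = (L_S1620/L_S7844)/(d_S1620/d_S7844)² = 1.445/1.210 = 1.194.
m_S1620 − m_S7844 = −2.5 log₁₀(1.194) = -0.19.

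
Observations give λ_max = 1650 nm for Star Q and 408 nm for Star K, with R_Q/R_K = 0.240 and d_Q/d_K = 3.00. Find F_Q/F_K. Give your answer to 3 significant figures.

Wien's law: T_Q/T_K = λ_K/λ_Q = 408/1650 = 0.2473.
L_Q/L_K = (R_Q/R_K)²(T_Q/T_K)⁴ = (0.240)²(0.2473)⁴ = 2.153×10^-4.
F_Q/F_K = (L_Q/L_K)/(d_Q/d_K)² = 2.153×10^-4/(3.00)² = 2.393×10^-5.

2.39×10^-5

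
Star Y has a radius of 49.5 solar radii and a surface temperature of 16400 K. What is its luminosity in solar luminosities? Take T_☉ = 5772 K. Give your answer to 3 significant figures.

L/L_☉ = (R/R_☉)² (T/T_☉)⁴ = (49.5)² × (16400/5772)⁴
       = 2450 × (2.841)⁴ = 2450 × 65.17 = 1.597×10^5.

1.60×10^5 solar luminosities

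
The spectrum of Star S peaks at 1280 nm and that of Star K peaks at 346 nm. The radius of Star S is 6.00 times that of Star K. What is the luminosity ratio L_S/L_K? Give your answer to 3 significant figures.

0.192

Wien's law gives T ∝ 1/λ_max, so T_S/T_K = λ_K/λ_S = 346/1280 = 0.2703.
Then L ∝ R²T⁴ gives L_S/L_K = (6.00)² × (0.2703)⁴ = 36.00 × 0.005339 = 0.1922.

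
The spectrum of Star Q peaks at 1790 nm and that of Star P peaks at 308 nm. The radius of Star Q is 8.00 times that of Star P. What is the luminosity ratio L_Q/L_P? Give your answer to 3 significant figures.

Wien's law gives T ∝ 1/λ_max, so T_Q/T_P = λ_P/λ_Q = 308/1790 = 0.1721.
Then L ∝ R²T⁴ gives L_Q/L_P = (8.00)² × (0.1721)⁴ = 64.00 × 8.766×10^-4 = 0.05610.

0.0561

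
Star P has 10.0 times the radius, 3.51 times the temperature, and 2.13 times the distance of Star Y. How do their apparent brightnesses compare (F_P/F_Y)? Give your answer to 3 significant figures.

3.35×10^3

L_P/L_Y = (R_P/R_Y)²(T_P/T_Y)⁴ = (10.0)² × (3.51)⁴ = 1.518×10^4.
F_P/F_Y = (L_P/L_Y)/(d_P/d_Y)² = 1.518×10^4 / (2.13)² = 3346.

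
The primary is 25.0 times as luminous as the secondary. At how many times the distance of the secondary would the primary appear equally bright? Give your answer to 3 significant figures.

5.00

Equal flux requires L_p/d_p² = L_s/d_s², so d_p/d_s = √(L_p/L_s)
= √(25.0) = 5.000.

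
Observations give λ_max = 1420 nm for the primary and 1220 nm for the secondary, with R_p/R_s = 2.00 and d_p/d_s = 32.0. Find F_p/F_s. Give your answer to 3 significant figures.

0.00213

Wien's law: T_p/T_s = λ_s/λ_p = 1220/1420 = 0.8592.
L_p/L_s = (R_p/R_s)²(T_p/T_s)⁴ = (2.00)²(0.8592)⁴ = 2.179.
F_p/F_s = (L_p/L_s)/(d_p/d_s)² = 2.179/(32.0)² = 0.002128.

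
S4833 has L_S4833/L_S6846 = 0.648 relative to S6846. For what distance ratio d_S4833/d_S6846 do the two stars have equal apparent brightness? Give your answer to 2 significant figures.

Equal flux requires L_S4833/d_S4833² = L_S6846/d_S6846², so d_S4833/d_S6846 = √(L_S4833/L_S6846)
= √(0.648) = 0.8050.

0.80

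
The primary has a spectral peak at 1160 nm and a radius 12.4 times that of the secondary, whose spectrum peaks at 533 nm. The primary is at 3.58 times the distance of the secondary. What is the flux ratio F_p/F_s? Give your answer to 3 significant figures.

Wien's law: T_p/T_s = λ_s/λ_p = 533/1160 = 0.4595.
L_p/L_s = (R_p/R_s)²(T_p/T_s)⁴ = (12.4)²(0.4595)⁴ = 6.854.
F_p/F_s = (L_p/L_s)/(d_p/d_s)² = 6.854/(3.58)² = 0.5348.

0.535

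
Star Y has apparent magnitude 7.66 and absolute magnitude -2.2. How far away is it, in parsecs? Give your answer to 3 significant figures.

938 pc

m − M = 5 log₁₀(d/10 pc)
7.66 − (-2.2) = 9.86 = 5 log₁₀(d/10)
d = 10 × 10^(9.86/5) = 10 × 10^1.972 = 937.6 pc.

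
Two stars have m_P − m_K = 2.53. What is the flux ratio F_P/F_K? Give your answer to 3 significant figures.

F_P/F_K = 10^(−(m_P − m_K)/2.5) = 10^(-2.53/2.5) = 10^-1.012 = 0.09727.

0.0973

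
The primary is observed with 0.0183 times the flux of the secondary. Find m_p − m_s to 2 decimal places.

m_p − m_s = −2.5 log₁₀(F_p/F_s) = −2.5 log₁₀(0.0183) = −2.5 × (-1.738) = 4.344.

4.34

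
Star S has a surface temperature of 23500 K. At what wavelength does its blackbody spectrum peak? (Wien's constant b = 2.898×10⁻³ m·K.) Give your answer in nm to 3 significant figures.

123 nm

λ_max = b/T = 2.898×10⁻³ / 23500 = 1.23×10^-7 m = 123.3 nm.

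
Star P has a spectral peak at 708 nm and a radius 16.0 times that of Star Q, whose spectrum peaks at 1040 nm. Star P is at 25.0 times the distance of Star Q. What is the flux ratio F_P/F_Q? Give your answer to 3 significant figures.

Wien's law: T_P/T_Q = λ_Q/λ_P = 1040/708 = 1.469.
L_P/L_Q = (R_P/R_Q)²(T_P/T_Q)⁴ = (16.0)²(1.469)⁴ = 1192.
F_P/F_Q = (L_P/L_Q)/(d_P/d_Q)² = 1192/(25.0)² = 1.907.

1.91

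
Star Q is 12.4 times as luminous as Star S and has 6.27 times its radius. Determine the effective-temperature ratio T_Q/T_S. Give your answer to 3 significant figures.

L ∝ R²T⁴ gives T ∝ (L/R²)^(1/4), so
T_Q/T_S = (12.4 / 6.27²)^(1/4) = (0.3154)^(1/4) = 0.7494.

0.749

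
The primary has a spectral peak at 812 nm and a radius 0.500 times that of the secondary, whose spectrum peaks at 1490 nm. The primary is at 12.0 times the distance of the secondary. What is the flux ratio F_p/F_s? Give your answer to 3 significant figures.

Wien's law: T_p/T_s = λ_s/λ_p = 1490/812 = 1.835.
L_p/L_s = (R_p/R_s)²(T_p/T_s)⁴ = (0.500)²(1.835)⁴ = 2.834.
F_p/F_s = (L_p/L_s)/(d_p/d_s)² = 2.834/(12.0)² = 0.01968.

0.0197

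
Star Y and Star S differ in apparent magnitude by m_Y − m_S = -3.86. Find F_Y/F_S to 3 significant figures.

35.0

F_Y/F_S = 10^(−(m_Y − m_S)/2.5) = 10^(3.86/2.5) = 10^1.544 = 34.99.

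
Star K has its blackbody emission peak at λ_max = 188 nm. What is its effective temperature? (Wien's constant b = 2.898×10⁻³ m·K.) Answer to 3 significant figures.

T = b/λ_max = 2.898×10⁻³ / (188×10⁻⁹) = 1.541×10^4 K.

1.54×10^4 K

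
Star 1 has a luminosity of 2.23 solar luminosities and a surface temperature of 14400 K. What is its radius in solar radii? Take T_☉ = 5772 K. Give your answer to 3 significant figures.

R/R_☉ = √(L/L_☉) / (T/T_☉)² = √(2.23) / (2.495)²
       = 1.493 / 6.224 = 0.2399.

0.240 solar radii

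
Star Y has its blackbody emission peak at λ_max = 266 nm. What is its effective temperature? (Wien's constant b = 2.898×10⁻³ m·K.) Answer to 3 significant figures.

T = b/λ_max = 2.898×10⁻³ / (266×10⁻⁹) = 1.089×10^4 K.

1.09×10^4 K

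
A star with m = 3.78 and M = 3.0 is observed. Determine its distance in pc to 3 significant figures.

14.3 pc

m − M = 5 log₁₀(d/10 pc)
3.78 − (3.0) = 0.78 = 5 log₁₀(d/10)
d = 10 × 10^(0.78/5) = 10 × 10^0.156 = 14.32 pc.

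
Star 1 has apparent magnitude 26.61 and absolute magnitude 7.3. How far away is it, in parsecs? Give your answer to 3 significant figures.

m − M = 5 log₁₀(d/10 pc)
26.61 − (7.3) = 19.31 = 5 log₁₀(d/10)
d = 10 × 10^(19.31/5) = 10 × 10^3.862 = 7.278×10^4 pc.

7.28×10^4 pc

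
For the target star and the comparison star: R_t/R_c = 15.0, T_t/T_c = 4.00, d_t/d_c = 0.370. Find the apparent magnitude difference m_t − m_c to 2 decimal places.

L_t/L_c = (15.0)²(4.00)⁴ = 5.760×10^4.
F_t/F_c = (L_t/L_c)/(d_t/d_c)² = 5.760×10^4/0.1369 = 4.207×10^5.
m_t − m_c = −2.5 log₁₀(4.207×10^5) = -14.06.

-14.06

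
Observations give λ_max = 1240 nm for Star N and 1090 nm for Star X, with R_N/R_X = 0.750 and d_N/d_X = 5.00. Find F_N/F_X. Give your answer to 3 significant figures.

0.0134

Wien's law: T_N/T_X = λ_X/λ_N = 1090/1240 = 0.8790.
L_N/L_X = (R_N/R_X)²(T_N/T_X)⁴ = (0.750)²(0.8790)⁴ = 0.3358.
F_N/F_X = (L_N/L_X)/(d_N/d_X)² = 0.3358/(5.00)² = 0.01343.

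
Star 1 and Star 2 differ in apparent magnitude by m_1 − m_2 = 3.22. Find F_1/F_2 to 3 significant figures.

F_1/F_2 = 10^(−(m_1 − m_2)/2.5) = 10^(-3.22/2.5) = 10^-1.288 = 0.05152.

0.0515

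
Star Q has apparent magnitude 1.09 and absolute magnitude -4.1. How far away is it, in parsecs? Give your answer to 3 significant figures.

109 pc

m − M = 5 log₁₀(d/10 pc)
1.09 − (-4.1) = 5.19 = 5 log₁₀(d/10)
d = 10 × 10^(5.19/5) = 10 × 10^1.038 = 109.1 pc.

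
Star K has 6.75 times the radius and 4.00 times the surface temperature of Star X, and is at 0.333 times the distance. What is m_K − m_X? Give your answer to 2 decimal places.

L_K/L_X = (6.75)²(4.00)⁴ = 1.166×10^4.
F_K/F_X = (L_K/L_X)/(d_K/d_X)² = 1.166×10^4/0.1109 = 1.052×10^5.
m_K − m_X = −2.5 log₁₀(1.052×10^5) = -12.55.

-12.55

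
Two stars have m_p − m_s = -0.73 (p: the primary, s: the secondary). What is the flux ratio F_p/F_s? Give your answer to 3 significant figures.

F_p/F_s = 10^(−(m_p − m_s)/2.5) = 10^(0.73/2.5) = 10^0.292 = 1.959.

1.96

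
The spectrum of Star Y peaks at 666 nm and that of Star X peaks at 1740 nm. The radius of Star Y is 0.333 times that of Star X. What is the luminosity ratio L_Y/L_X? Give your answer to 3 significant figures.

5.17

Wien's law gives T ∝ 1/λ_max, so T_Y/T_X = λ_X/λ_Y = 1740/666 = 2.613.
Then L ∝ R²T⁴ gives L_Y/L_X = (0.333)² × (2.613)⁴ = 0.1109 × 46.59 = 5.166.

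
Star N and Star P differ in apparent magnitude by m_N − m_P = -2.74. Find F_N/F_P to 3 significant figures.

F_N/F_P = 10^(−(m_N − m_P)/2.5) = 10^(2.74/2.5) = 10^1.096 = 12.47.

12.5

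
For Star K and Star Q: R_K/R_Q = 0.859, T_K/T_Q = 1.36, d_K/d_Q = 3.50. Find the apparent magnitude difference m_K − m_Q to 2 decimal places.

L_K/L_Q = (0.859)²(1.36)⁴ = 2.524.
F_K/F_Q = (L_K/L_Q)/(d_K/d_Q)² = 2.524/12.25 = 0.2061.
m_K − m_Q = −2.5 log₁₀(0.2061) = 1.71.

1.71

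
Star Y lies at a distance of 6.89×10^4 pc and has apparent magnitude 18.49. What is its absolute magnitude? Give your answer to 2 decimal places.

-0.70

M = m − 5 log₁₀(d/10 pc) = 18.49 − 5 log₁₀(6.89×10^4/10)
  = 18.49 − 5 × 3.838 = 18.49 − 19.19 = -0.70.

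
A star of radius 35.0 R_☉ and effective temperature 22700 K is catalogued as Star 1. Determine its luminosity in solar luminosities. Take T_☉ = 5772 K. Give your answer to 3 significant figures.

2.93×10^5 solar luminosities

L/L_☉ = (R/R_☉)² (T/T_☉)⁴ = (35.0)² × (22700/5772)⁴
       = 1225 × (3.933)⁴ = 1225 × 239.2 = 2.930×10^5.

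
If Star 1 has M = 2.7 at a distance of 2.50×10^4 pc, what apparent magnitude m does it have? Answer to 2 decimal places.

19.69

m = M + 5 log₁₀(d/10 pc) = 2.7 + 5 log₁₀(2.50×10^4/10)
  = 2.7 + 5 × 3.398 = 2.7 + 16.99 = 19.69.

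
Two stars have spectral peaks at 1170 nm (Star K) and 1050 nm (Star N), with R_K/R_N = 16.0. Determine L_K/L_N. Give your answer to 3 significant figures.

Wien's law gives T ∝ 1/λ_max, so T_K/T_N = λ_N/λ_K = 1050/1170 = 0.8974.
Then L ∝ R²T⁴ gives L_K/L_N = (16.0)² × (0.8974)⁴ = 256.0 × 0.6487 = 166.1.

166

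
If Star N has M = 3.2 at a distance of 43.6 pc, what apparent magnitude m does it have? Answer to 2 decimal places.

m = M + 5 log₁₀(d/10 pc) = 3.2 + 5 log₁₀(43.6/10)
  = 3.2 + 5 × 0.639 = 3.2 + 3.20 = 6.40.

6.40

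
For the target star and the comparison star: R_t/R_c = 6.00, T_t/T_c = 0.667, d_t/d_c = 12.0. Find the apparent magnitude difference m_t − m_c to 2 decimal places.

L_t/L_c = (6.00)²(0.667)⁴ = 7.125.
F_t/F_c = (L_t/L_c)/(d_t/d_c)² = 7.125/144.0 = 0.04948.
m_t − m_c = −2.5 log₁₀(0.04948) = 3.26.

3.26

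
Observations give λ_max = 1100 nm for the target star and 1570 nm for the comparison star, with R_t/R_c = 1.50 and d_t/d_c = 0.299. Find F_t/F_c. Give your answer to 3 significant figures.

Wien's law: T_t/T_c = λ_c/λ_t = 1570/1100 = 1.427.
L_t/L_c = (R_t/R_c)²(T_t/T_c)⁴ = (1.50)²(1.427)⁴ = 9.337.
F_t/F_c = (L_t/L_c)/(d_t/d_c)² = 9.337/(0.299)² = 104.4.

104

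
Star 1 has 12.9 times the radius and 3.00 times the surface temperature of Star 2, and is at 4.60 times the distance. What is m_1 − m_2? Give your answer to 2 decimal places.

-7.01

L_1/L_2 = (12.9)²(3.00)⁴ = 1.348×10^4.
F_1/F_2 = (L_1/L_2)/(d_1/d_2)² = 1.348×10^4/21.16 = 637.0.
m_1 − m_2 = −2.5 log₁₀(637.0) = -7.01.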